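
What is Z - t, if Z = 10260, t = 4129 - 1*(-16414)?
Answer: -10283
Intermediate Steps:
t = 20543 (t = 4129 + 16414 = 20543)
Z - t = 10260 - 1*20543 = 10260 - 20543 = -10283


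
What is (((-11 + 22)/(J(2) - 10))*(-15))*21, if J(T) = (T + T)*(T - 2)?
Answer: 693/2 ≈ 346.50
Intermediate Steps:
J(T) = 2*T*(-2 + T) (J(T) = (2*T)*(-2 + T) = 2*T*(-2 + T))
(((-11 + 22)/(J(2) - 10))*(-15))*21 = (((-11 + 22)/(2*2*(-2 + 2) - 10))*(-15))*21 = ((11/(2*2*0 - 10))*(-15))*21 = ((11/(0 - 10))*(-15))*21 = ((11/(-10))*(-15))*21 = ((11*(-⅒))*(-15))*21 = -11/10*(-15)*21 = (33/2)*21 = 693/2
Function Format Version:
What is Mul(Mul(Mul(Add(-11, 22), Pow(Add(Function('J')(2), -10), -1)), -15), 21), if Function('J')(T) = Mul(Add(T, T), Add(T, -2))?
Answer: Rational(693, 2) ≈ 346.50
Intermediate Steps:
Function('J')(T) = Mul(2, T, Add(-2, T)) (Function('J')(T) = Mul(Mul(2, T), Add(-2, T)) = Mul(2, T, Add(-2, T)))
Mul(Mul(Mul(Add(-11, 22), Pow(Add(Function('J')(2), -10), -1)), -15), 21) = Mul(Mul(Mul(Add(-11, 22), Pow(Add(Mul(2, 2, Add(-2, 2)), -10), -1)), -15), 21) = Mul(Mul(Mul(11, Pow(Add(Mul(2, 2, 0), -10), -1)), -15), 21) = Mul(Mul(Mul(11, Pow(Add(0, -10), -1)), -15), 21) = Mul(Mul(Mul(11, Pow(-10, -1)), -15), 21) = Mul(Mul(Mul(11, Rational(-1, 10)), -15), 21) = Mul(Mul(Rational(-11, 10), -15), 21) = Mul(Rational(33, 2), 21) = Rational(693, 2)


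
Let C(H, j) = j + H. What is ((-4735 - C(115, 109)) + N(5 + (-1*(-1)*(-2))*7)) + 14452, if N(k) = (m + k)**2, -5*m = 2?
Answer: 239534/25 ≈ 9581.4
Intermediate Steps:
m = -2/5 (m = -1/5*2 = -2/5 ≈ -0.40000)
C(H, j) = H + j
N(k) = (-2/5 + k)**2
((-4735 - C(115, 109)) + N(5 + (-1*(-1)*(-2))*7)) + 14452 = ((-4735 - (115 + 109)) + (-2 + 5*(5 + (-1*(-1)*(-2))*7))**2/25) + 14452 = ((-4735 - 1*224) + (-2 + 5*(5 + (1*(-2))*7))**2/25) + 14452 = ((-4735 - 224) + (-2 + 5*(5 - 2*7))**2/25) + 14452 = (-4959 + (-2 + 5*(5 - 14))**2/25) + 14452 = (-4959 + (-2 + 5*(-9))**2/25) + 14452 = (-4959 + (-2 - 45)**2/25) + 14452 = (-4959 + (1/25)*(-47)**2) + 14452 = (-4959 + (1/25)*2209) + 14452 = (-4959 + 2209/25) + 14452 = -121766/25 + 14452 = 239534/25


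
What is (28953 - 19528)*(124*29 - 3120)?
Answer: 4486300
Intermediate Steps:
(28953 - 19528)*(124*29 - 3120) = 9425*(3596 - 3120) = 9425*476 = 4486300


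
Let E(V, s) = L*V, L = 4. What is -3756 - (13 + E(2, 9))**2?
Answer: -4197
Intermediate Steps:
E(V, s) = 4*V
-3756 - (13 + E(2, 9))**2 = -3756 - (13 + 4*2)**2 = -3756 - (13 + 8)**2 = -3756 - 1*21**2 = -3756 - 1*441 = -3756 - 441 = -4197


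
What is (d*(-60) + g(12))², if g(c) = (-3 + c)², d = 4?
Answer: 25281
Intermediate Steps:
(d*(-60) + g(12))² = (4*(-60) + (-3 + 12)²)² = (-240 + 9²)² = (-240 + 81)² = (-159)² = 25281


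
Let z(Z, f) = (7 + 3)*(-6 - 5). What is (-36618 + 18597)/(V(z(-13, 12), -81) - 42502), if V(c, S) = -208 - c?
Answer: 6007/14200 ≈ 0.42303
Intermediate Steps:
z(Z, f) = -110 (z(Z, f) = 10*(-11) = -110)
(-36618 + 18597)/(V(z(-13, 12), -81) - 42502) = (-36618 + 18597)/((-208 - 1*(-110)) - 42502) = -18021/((-208 + 110) - 42502) = -18021/(-98 - 42502) = -18021/(-42600) = -18021*(-1/42600) = 6007/14200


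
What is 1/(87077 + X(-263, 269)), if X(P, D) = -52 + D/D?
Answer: 1/87026 ≈ 1.1491e-5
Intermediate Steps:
X(P, D) = -51 (X(P, D) = -52 + 1 = -51)
1/(87077 + X(-263, 269)) = 1/(87077 - 51) = 1/87026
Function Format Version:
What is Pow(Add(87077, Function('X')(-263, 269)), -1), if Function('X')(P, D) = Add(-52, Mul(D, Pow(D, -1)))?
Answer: Rational(1, 87026) ≈ 1.1491e-5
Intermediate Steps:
Function('X')(P, D) = -51 (Function('X')(P, D) = Add(-52, 1) = -51)
Pow(Add(87077, Function('X')(-263, 269)), -1) = Pow(Add(87077, -51), -1) = Pow(87026, -1) = Rational(1, 87026)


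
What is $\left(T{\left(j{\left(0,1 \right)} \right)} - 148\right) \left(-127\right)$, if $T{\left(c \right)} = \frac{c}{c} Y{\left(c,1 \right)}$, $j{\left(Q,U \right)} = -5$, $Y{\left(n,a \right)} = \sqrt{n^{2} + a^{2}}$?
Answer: $18796 - 127 \sqrt{26} \approx 18148.0$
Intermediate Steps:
$Y{\left(n,a \right)} = \sqrt{a^{2} + n^{2}}$
$T{\left(c \right)} = \sqrt{1 + c^{2}}$ ($T{\left(c \right)} = \frac{c}{c} \sqrt{1^{2} + c^{2}} = 1 \sqrt{1 + c^{2}} = \sqrt{1 + c^{2}}$)
$\left(T{\left(j{\left(0,1 \right)} \right)} - 148\right) \left(-127\right) = \left(\sqrt{1 + \left(-5\right)^{2}} - 148\right) \left(-127\right) = \left(\sqrt{1 + 25} - 148\right) \left(-127\right) = \left(\sqrt{26} - 148\right) \left(-127\right) = \left(-148 + \sqrt{26}\right) \left(-127\right) = 18796 - 127 \sqrt{26}$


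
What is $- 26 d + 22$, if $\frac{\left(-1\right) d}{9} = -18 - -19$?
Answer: $256$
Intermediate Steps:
$d = -9$ ($d = - 9 \left(-18 - -19\right) = - 9 \left(-18 + 19\right) = \left(-9\right) 1 = -9$)
$- 26 d + 22 = \left(-26\right) \left(-9\right) + 22 = 234 + 22 = 256$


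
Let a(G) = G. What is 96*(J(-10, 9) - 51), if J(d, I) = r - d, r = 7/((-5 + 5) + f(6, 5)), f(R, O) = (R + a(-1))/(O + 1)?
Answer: -15648/5 ≈ -3129.6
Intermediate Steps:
f(R, O) = (-1 + R)/(1 + O) (f(R, O) = (R - 1)/(O + 1) = (-1 + R)/(1 + O))
r = 42/5 (r = 7/((-5 + 5) + (-1 + 6)/(1 + 5)) = 7/(0 + 5/6) = 7/(0 + (⅙)*5) = 7/(0 + ⅚) = 7/(⅚) = 7*(6/5) = 42/5 ≈ 8.4000)
J(d, I) = 42/5 - d
96*(J(-10, 9) - 51) = 96*((42/5 - 1*(-10)) - 51) = 96*((42/5 + 10) - 51) = 96*(92/5 - 51) = 96*(-163/5) = -15648/5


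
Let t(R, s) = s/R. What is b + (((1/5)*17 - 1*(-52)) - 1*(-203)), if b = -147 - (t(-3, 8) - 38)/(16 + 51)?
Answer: 112567/1005 ≈ 112.01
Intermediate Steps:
b = -29425/201 (b = -147 - (8/(-3) - 38)/(16 + 51) = -147 - (8*(-⅓) - 38)/67 = -147 - (-8/3 - 38)/67 = -147 - (-122)/(3*67) = -147 - 1*(-122/201) = -147 + 122/201 = -29425/201 ≈ -146.39)
b + (((1/5)*17 - 1*(-52)) - 1*(-203)) = -29425/201 + (((1/5)*17 - 1*(-52)) - 1*(-203)) = -29425/201 + (((1*(⅕))*17 + 52) + 203) = -29425/201 + (((⅕)*17 + 52) + 203) = -29425/201 + ((17/5 + 52) + 203) = -29425/201 + (277/5 + 203) = -29425/201 + 1292/5 = 112567/1005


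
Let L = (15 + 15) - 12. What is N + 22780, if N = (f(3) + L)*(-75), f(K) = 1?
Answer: 21355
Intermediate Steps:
L = 18 (L = 30 - 12 = 18)
N = -1425 (N = (1 + 18)*(-75) = 19*(-75) = -1425)
N + 22780 = -1425 + 22780 = 21355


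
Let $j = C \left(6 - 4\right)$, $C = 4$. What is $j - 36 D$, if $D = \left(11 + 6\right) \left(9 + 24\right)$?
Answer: $-20188$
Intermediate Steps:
$D = 561$ ($D = 17 \cdot 33 = 561$)
$j = 8$ ($j = 4 \left(6 - 4\right) = 4 \cdot 2 = 8$)
$j - 36 D = 8 - 20196 = -20188$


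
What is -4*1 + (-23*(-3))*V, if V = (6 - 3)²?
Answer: 617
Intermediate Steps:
V = 9 (V = 3² = 9)
-4*1 + (-23*(-3))*V = -4*1 - 23*(-3)*9 = -4 + 69*9 = -4 + 621 = 617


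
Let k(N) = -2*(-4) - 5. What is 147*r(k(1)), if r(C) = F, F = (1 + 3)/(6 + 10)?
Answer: 147/4 ≈ 36.750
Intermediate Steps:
F = ¼ (F = 4/16 = 4*(1/16) = ¼ ≈ 0.25000)
k(N) = 3 (k(N) = 8 - 5 = 3)
r(C) = ¼
147*r(k(1)) = 147*(¼) = 147/4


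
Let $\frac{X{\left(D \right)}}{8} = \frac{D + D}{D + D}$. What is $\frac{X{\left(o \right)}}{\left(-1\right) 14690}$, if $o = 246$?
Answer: $- \frac{4}{7345} \approx -0.00054459$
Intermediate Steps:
$X{\left(D \right)} = 8$ ($X{\left(D \right)} = 8 \frac{D + D}{D + D} = 8 \frac{2 D}{2 D} = 8 \cdot 2 D \frac{1}{2 D} = 8 \cdot 1 = 8$)
$\frac{X{\left(o \right)}}{\left(-1\right) 14690} = \frac{8}{\left(-1\right) 14690} = \frac{8}{-14690} = 8 \left(- \frac{1}{14690}\right) = - \frac{4}{7345}$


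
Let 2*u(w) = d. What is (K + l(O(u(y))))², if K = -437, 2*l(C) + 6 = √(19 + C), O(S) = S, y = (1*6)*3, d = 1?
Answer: (1760 - √78)²/16 ≈ 1.9166e+5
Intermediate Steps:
y = 18 (y = 6*3 = 18)
u(w) = ½ (u(w) = (½)*1 = ½)
l(C) = -3 + √(19 + C)/2
(K + l(O(u(y))))² = (-437 + (-3 + √(19 + ½)/2))² = (-437 + (-3 + √(39/2)/2))² = (-437 + (-3 + (√78/2)/2))² = (-437 + (-3 + √78/4))² = (-440 + √78/4)²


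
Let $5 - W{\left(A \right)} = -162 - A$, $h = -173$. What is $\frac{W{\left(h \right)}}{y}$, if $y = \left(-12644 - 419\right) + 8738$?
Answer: $\frac{6}{4325} \approx 0.0013873$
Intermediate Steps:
$W{\left(A \right)} = 167 + A$ ($W{\left(A \right)} = 5 - \left(-162 - A\right) = 5 + \left(162 + A\right) = 167 + A$)
$y = -4325$ ($y = -13063 + 8738 = -4325$)
$\frac{W{\left(h \right)}}{y} = \frac{167 - 173}{-4325} = \left(-6\right) \left(- \frac{1}{4325}\right) = \frac{6}{4325}$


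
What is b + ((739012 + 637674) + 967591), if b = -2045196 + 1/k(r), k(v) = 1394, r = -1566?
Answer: 416918915/1394 ≈ 2.9908e+5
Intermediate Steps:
b = -2851003223/1394 (b = -2045196 + 1/1394 = -2851003223/1394 ≈ -2.0452e+6)
b + ((739012 + 637674) + 967591) = -2851003223/1394 + ((739012 + 637674) + 967591) = -2851003223/1394 + (1376686 + 967591) = -2851003223/1394 + 2344277 = 416918915/1394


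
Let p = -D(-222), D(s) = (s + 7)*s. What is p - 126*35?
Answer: -52140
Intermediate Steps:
D(s) = s*(7 + s) (D(s) = (7 + s)*s = s*(7 + s))
p = -47730 (p = -(-222)*(7 - 222) = -(-222)*(-215) = -1*47730 = -47730)
p - 126*35 = -47730 - 126*35 = -47730 - 1*4410 = -47730 - 4410 = -52140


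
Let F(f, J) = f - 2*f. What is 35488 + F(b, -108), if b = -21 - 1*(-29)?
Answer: 35480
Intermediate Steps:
b = 8 (b = -21 + 29 = 8)
F(f, J) = -f
35488 + F(b, -108) = 35488 - 1*8 = 35488 - 8 = 35480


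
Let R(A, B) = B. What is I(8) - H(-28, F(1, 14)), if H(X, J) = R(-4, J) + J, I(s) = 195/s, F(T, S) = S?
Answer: -29/8 ≈ -3.6250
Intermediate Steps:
H(X, J) = 2*J (H(X, J) = J + J = 2*J)
I(8) - H(-28, F(1, 14)) = 195/8 - 2*14 = 195*(1/8) - 1*28 = 195/8 - 28 = -29/8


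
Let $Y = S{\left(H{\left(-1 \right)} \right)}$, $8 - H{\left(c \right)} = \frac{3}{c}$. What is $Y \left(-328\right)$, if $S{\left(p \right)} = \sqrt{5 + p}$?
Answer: $-1312$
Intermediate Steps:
$H{\left(c \right)} = 8 - \frac{3}{c}$
$Y = 4$ ($Y = \sqrt{5 + \left(8 - \frac{3}{-1}\right)} = \sqrt{5 + \left(8 - -3\right)} = \sqrt{5 + \left(8 + 3\right)} = \sqrt{5 + 11} = \sqrt{16} = 4$)
$Y \left(-328\right) = 4 \left(-328\right) = -1312$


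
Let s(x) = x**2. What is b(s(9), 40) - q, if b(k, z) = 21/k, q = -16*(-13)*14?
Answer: -78617/27 ≈ -2911.7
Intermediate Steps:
q = 2912 (q = 208*14 = 2912)
b(s(9), 40) - q = 21/(9**2) - 1*2912 = 21/81 - 2912 = 21*(1/81) - 2912 = 7/27 - 2912 = -78617/27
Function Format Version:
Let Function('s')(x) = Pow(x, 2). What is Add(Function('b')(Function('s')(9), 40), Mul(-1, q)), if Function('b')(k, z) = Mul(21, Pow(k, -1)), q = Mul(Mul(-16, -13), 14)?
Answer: Rational(-78617, 27) ≈ -2911.7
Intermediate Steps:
q = 2912 (q = Mul(208, 14) = 2912)
Add(Function('b')(Function('s')(9), 40), Mul(-1, q)) = Add(Mul(21, Pow(Pow(9, 2), -1)), Mul(-1, 2912)) = Add(Mul(21, Pow(81, -1)), -2912) = Add(Mul(21, Rational(1, 81)), -2912) = Add(Rational(7, 27), -2912) = Rational(-78617, 27)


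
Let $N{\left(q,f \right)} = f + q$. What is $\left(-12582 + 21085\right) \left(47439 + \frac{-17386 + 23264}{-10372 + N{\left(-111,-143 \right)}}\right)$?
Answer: $\frac{194827281764}{483} \approx 4.0337 \cdot 10^{8}$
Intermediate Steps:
$\left(-12582 + 21085\right) \left(47439 + \frac{-17386 + 23264}{-10372 + N{\left(-111,-143 \right)}}\right) = \left(-12582 + 21085\right) \left(47439 + \frac{-17386 + 23264}{-10372 - 254}\right) = 8503 \left(47439 + \frac{5878}{-10372 - 254}\right) = 8503 \left(47439 + \frac{5878}{-10626}\right) = 8503 \left(47439 + 5878 \left(- \frac{1}{10626}\right)\right) = 8503 \left(47439 - \frac{2939}{5313}\right) = 8503 \cdot \frac{252040468}{5313} = \frac{194827281764}{483}$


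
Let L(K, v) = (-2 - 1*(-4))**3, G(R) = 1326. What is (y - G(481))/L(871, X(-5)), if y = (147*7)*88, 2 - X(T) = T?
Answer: 44613/4 ≈ 11153.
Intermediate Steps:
X(T) = 2 - T
y = 90552 (y = 1029*88 = 90552)
L(K, v) = 8 (L(K, v) = (-2 + 4)**3 = 2**3 = 8)
(y - G(481))/L(871, X(-5)) = (90552 - 1*1326)/8 = (90552 - 1326)*(1/8) = 89226*(1/8) = 44613/4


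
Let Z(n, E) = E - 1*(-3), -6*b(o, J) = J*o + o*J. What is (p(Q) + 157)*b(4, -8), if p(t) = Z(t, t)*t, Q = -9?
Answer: 6752/3 ≈ 2250.7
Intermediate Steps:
b(o, J) = -J*o/3 (b(o, J) = -(J*o + o*J)/6 = -(J*o + J*o)/6 = -J*o/3)
Z(n, E) = 3 + E (Z(n, E) = E + 3 = 3 + E)
p(t) = t*(3 + t) (p(t) = (3 + t)*t = t*(3 + t))
(p(Q) + 157)*b(4, -8) = (-9*(3 - 9) + 157)*(-⅓*(-8)*4) = (-9*(-6) + 157)*(32/3) = (54 + 157)*(32/3) = 211*(32/3) = 6752/3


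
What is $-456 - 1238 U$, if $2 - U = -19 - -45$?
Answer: $29256$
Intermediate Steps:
$U = -24$ ($U = 2 - \left(-19 - -45\right) = 2 - \left(-19 + 45\right) = 2 - 26 = -24$)
$-456 - 1238 U = -456 - -29712 = -456 + 29712 = 29256$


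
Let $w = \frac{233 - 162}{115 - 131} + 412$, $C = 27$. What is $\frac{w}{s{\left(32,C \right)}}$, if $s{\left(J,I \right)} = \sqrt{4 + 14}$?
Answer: $\frac{6521 \sqrt{2}}{96} \approx 96.063$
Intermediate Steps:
$s{\left(J,I \right)} = 3 \sqrt{2}$ ($s{\left(J,I \right)} = \sqrt{18} = 3 \sqrt{2}$)
$w = \frac{6521}{16}$ ($w = \frac{71}{-16} + 412 = 71 \left(- \frac{1}{16}\right) + 412 = - \frac{71}{16} + 412 = \frac{6521}{16} \approx 407.56$)
$\frac{w}{s{\left(32,C \right)}} = \frac{6521}{16 \cdot 3 \sqrt{2}} = \frac{6521 \frac{\sqrt{2}}{6}}{16} = \frac{6521 \sqrt{2}}{96}$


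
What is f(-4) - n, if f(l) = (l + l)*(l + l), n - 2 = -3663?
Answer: 3725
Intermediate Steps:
n = -3661 (n = 2 - 3663 = -3661)
f(l) = 4*l² (f(l) = (2*l)*(2*l) = 4*l²)
f(-4) - n = 4*(-4)² - 1*(-3661) = 4*16 + 3661 = 64 + 3661 = 3725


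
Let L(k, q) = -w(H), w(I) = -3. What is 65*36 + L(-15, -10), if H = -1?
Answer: 2343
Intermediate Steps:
L(k, q) = 3 (L(k, q) = -1*(-3) = 3)
65*36 + L(-15, -10) = 65*36 + 3 = 2340 + 3 = 2343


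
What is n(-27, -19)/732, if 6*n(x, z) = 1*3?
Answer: 1/1464 ≈ 0.00068306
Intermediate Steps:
n(x, z) = ½ (n(x, z) = (1*3)/6 = (⅙)*3 = ½)
n(-27, -19)/732 = (½)/732 = (½)*(1/732) = 1/1464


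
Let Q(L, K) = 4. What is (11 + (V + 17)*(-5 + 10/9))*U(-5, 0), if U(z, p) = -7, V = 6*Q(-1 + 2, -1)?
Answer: 9352/9 ≈ 1039.1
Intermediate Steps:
V = 24 (V = 6*4 = 24)
(11 + (V + 17)*(-5 + 10/9))*U(-5, 0) = (11 + (24 + 17)*(-5 + 10/9))*(-7) = (11 + 41*(-5 + 10*(⅑)))*(-7) = (11 + 41*(-5 + 10/9))*(-7) = (11 + 41*(-35/9))*(-7) = (11 - 1435/9)*(-7) = -1336/9*(-7) = 9352/9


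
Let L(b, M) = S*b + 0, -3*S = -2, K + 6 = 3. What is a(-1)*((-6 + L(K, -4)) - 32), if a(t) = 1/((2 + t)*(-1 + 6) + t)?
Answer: -10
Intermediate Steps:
K = -3 (K = -6 + 3 = -3)
S = ⅔ (S = -⅓*(-2) = ⅔ ≈ 0.66667)
L(b, M) = 2*b/3 (L(b, M) = 2*b/3 + 0 = 2*b/3)
a(t) = 1/(10 + 6*t) (a(t) = 1/((2 + t)*5 + t) = 1/((10 + 5*t) + t) = 1/(10 + 6*t))
a(-1)*((-6 + L(K, -4)) - 32) = (1/(2*(5 + 3*(-1))))*((-6 + (⅔)*(-3)) - 32) = (1/(2*(5 - 3)))*((-6 - 2) - 32) = ((½)/2)*(-8 - 32) = ((½)*(½))*(-40) = (¼)*(-40) = -10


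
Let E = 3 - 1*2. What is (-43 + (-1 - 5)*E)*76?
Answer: -3724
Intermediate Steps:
E = 1 (E = 3 - 2 = 1)
(-43 + (-1 - 5)*E)*76 = (-43 + (-1 - 5)*1)*76 = (-43 - 6*1)*76 = (-43 - 6)*76 = -49*76 = -3724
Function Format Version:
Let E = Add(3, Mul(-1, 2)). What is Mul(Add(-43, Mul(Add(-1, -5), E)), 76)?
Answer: -3724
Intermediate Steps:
E = 1 (E = Add(3, -2) = 1)
Mul(Add(-43, Mul(Add(-1, -5), E)), 76) = Mul(Add(-43, Mul(Add(-1, -5), 1)), 76) = Mul(Add(-43, Mul(-6, 1)), 76) = Mul(Add(-43, -6), 76) = Mul(-49, 76) = -3724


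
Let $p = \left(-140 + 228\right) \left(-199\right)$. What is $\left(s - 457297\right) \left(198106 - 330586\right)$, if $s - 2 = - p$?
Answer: $58262451840$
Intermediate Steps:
$p = -17512$ ($p = 88 \left(-199\right) = -17512$)
$s = 17514$ ($s = 2 - -17512 = 2 + 17512 = 17514$)
$\left(s - 457297\right) \left(198106 - 330586\right) = \left(17514 - 457297\right) \left(198106 - 330586\right) = \left(-439783\right) \left(-132480\right) = 58262451840$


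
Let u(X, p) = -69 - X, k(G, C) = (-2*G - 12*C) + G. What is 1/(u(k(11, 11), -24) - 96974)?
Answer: -1/96900 ≈ -1.0320e-5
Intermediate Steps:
k(G, C) = -G - 12*C (k(G, C) = (-12*C - 2*G) + G = -G - 12*C)
1/(u(k(11, 11), -24) - 96974) = 1/((-69 - (-1*11 - 12*11)) - 96974) = 1/((-69 - (-11 - 132)) - 96974) = 1/((-69 - 1*(-143)) - 96974) = 1/((-69 + 143) - 96974) = 1/(74 - 96974) = 1/(-96900) = -1/96900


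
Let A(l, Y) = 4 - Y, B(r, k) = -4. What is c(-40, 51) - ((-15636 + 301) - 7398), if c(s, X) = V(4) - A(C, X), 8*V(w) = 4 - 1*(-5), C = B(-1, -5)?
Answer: 182249/8 ≈ 22781.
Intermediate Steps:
C = -4
V(w) = 9/8 (V(w) = (4 - 1*(-5))/8 = (4 + 5)/8 = (1/8)*9 = 9/8)
c(s, X) = -23/8 + X (c(s, X) = 9/8 - (4 - X) = 9/8 + (-4 + X) = -23/8 + X)
c(-40, 51) - ((-15636 + 301) - 7398) = (-23/8 + 51) - ((-15636 + 301) - 7398) = 385/8 - (-15335 - 7398) = 385/8 - 1*(-22733) = 385/8 + 22733 = 182249/8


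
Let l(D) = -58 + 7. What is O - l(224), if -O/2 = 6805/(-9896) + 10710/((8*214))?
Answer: 5276309/132359 ≈ 39.864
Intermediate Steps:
l(D) = -51
O = -1474000/132359 (O = -2*(6805/(-9896) + 10710/((8*214))) = -2*(6805*(-1/9896) + 10710/1712) = -2*(-6805/9896 + 10710*(1/1712)) = -2*(-6805/9896 + 5355/856) = -2*737000/132359 = -1474000/132359 ≈ -11.136)
O - l(224) = -1474000/132359 - 1*(-51) = -1474000/132359 + 51 = 5276309/132359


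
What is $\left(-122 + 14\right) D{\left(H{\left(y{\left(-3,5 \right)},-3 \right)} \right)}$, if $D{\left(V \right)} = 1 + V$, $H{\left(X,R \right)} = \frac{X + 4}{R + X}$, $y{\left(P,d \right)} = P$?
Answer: $-90$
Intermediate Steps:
$H{\left(X,R \right)} = \frac{4 + X}{R + X}$
$\left(-122 + 14\right) D{\left(H{\left(y{\left(-3,5 \right)},-3 \right)} \right)} = \left(-122 + 14\right) \left(1 + \frac{4 - 3}{-3 - 3}\right) = - 108 \left(1 + \frac{1}{-6} \cdot 1\right) = - 108 \left(1 - \frac{1}{6}\right) = \left(-108\right) \frac{5}{6} = -90$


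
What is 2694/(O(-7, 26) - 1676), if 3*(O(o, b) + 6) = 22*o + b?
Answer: -4041/2587 ≈ -1.5620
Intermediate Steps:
O(o, b) = -6 + b/3 + 22*o/3 (O(o, b) = -6 + (22*o + b)/3 = -6 + (b + 22*o)/3 = -6 + (b/3 + 22*o/3) = -6 + b/3 + 22*o/3)
2694/(O(-7, 26) - 1676) = 2694/((-6 + (1/3)*26 + (22/3)*(-7)) - 1676) = 2694/((-6 + 26/3 - 154/3) - 1676) = 2694/(-146/3 - 1676) = 2694/(-5174/3) = 2694*(-3/5174) = -4041/2587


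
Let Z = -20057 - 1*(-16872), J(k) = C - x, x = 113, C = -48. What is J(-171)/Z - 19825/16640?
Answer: -132887/116480 ≈ -1.1409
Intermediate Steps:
J(k) = -161 (J(k) = -48 - 1*113 = -48 - 113 = -161)
Z = -3185 (Z = -20057 + 16872 = -3185)
J(-171)/Z - 19825/16640 = -161/(-3185) - 19825/16640 = -161*(-1/3185) - 19825*1/16640 = 23/455 - 305/256 = -132887/116480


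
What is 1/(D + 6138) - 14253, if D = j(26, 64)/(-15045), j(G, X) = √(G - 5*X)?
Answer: -20257842120432996372/1421303750227399 + 35105*I*√6/2842607500454798 ≈ -14253.0 + 3.025e-11*I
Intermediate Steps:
D = -7*I*√6/15045 (D = √(26 - 5*64)/(-15045) = √(26 - 320)*(-1/15045) = √(-294)*(-1/15045) = (7*I*√6)*(-1/15045) = -7*I*√6/15045 ≈ -0.0011397*I)
1/(D + 6138) - 14253 = 1/(-7*I*√6/15045 + 6138) - 14253 = 1/(6138 - 7*I*√6/15045) - 14253 = -14253 + 1/(6138 - 7*I*√6/15045)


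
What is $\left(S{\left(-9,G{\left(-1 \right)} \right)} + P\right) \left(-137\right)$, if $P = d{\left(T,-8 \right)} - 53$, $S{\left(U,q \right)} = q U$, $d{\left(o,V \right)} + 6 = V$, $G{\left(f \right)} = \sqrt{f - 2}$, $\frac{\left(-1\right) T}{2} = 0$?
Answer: $9179 + 1233 i \sqrt{3} \approx 9179.0 + 2135.6 i$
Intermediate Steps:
$T = 0$ ($T = \left(-2\right) 0 = 0$)
$G{\left(f \right)} = \sqrt{-2 + f}$
$d{\left(o,V \right)} = -6 + V$
$S{\left(U,q \right)} = U q$
$P = -67$ ($P = \left(-6 - 8\right) - 53 = -14 - 53 = -67$)
$\left(S{\left(-9,G{\left(-1 \right)} \right)} + P\right) \left(-137\right) = \left(- 9 \sqrt{-2 - 1} - 67\right) \left(-137\right) = \left(- 9 \sqrt{-3} - 67\right) \left(-137\right) = \left(- 9 i \sqrt{3} - 67\right) \left(-137\right) = \left(-67 - 9 i \sqrt{3}\right) \left(-137\right) = 9179 + 1233 i \sqrt{3}$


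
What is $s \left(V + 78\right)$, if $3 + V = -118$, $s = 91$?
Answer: $-3913$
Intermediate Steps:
$V = -121$ ($V = -3 - 118 = -121$)
$s \left(V + 78\right) = 91 \left(-121 + 78\right) = 91 \left(-43\right) = -3913$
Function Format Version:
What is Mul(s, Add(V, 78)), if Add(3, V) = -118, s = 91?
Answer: -3913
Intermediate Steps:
V = -121 (V = Add(-3, -118) = -121)
Mul(s, Add(V, 78)) = Mul(91, Add(-121, 78)) = Mul(91, -43) = -3913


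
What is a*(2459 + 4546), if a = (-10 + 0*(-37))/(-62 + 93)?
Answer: -70050/31 ≈ -2259.7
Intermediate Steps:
a = -10/31 (a = (-10 + 0)/31 = -10*1/31 = -10/31 ≈ -0.32258)
a*(2459 + 4546) = -10*(2459 + 4546)/31 = -10/31*7005 = -70050/31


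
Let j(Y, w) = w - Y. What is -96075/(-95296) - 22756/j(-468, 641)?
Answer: -2062008601/105683264 ≈ -19.511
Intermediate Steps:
-96075/(-95296) - 22756/j(-468, 641) = -96075/(-95296) - 22756/(641 - 1*(-468)) = -96075*(-1/95296) - 22756/(641 + 468) = 96075/95296 - 22756/1109 = -2062008601/105683264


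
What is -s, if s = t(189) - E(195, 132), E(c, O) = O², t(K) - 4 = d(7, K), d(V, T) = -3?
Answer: 17423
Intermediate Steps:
t(K) = 1 (t(K) = 4 - 3 = 1)
s = -17423 (s = 1 - 1*132² = 1 - 1*17424 = 1 - 17424 = -17423)
-s = -1*(-17423) = 17423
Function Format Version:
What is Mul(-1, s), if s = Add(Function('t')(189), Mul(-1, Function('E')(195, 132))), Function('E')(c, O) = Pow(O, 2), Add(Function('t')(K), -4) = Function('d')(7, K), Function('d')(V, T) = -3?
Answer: 17423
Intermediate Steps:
Function('t')(K) = 1 (Function('t')(K) = Add(4, -3) = 1)
s = -17423 (s = Add(1, Mul(-1, Pow(132, 2))) = Add(1, Mul(-1, 17424)) = Add(1, -17424) = -17423)
Mul(-1, s) = Mul(-1, -17423) = 17423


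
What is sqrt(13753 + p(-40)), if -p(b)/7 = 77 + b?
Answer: sqrt(13494) ≈ 116.16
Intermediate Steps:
p(b) = -539 - 7*b (p(b) = -7*(77 + b) = -539 - 7*b)
sqrt(13753 + p(-40)) = sqrt(13753 + (-539 - 7*(-40))) = sqrt(13753 + (-539 + 280)) = sqrt(13753 - 259) = sqrt(13494)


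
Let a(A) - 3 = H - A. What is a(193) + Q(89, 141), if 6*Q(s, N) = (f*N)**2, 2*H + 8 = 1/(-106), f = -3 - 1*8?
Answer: 84956773/212 ≈ 4.0074e+5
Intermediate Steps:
f = -11 (f = -3 - 8 = -11)
H = -849/212 (H = -4 + (1/2)/(-106) = -4 + (1/2)*(-1/106) = -4 - 1/212 = -849/212 ≈ -4.0047)
a(A) = -213/212 - A (a(A) = 3 + (-849/212 - A) = -213/212 - A)
Q(s, N) = 121*N**2/6 (Q(s, N) = (-11*N)**2/6 = (121*N**2)/6 = 121*N**2/6)
a(193) + Q(89, 141) = (-213/212 - 1*193) + (121/6)*141**2 = (-213/212 - 193) + (121/6)*19881 = -41129/212 + 801867/2 = 84956773/212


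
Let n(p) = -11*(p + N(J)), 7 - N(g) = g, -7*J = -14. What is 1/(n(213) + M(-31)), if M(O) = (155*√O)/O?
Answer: I/(-2398*I + 5*√31) ≈ -0.00041696 + 4.8405e-6*I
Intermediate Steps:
J = 2 (J = -⅐*(-14) = 2)
N(g) = 7 - g
n(p) = -55 - 11*p (n(p) = -11*(p + (7 - 1*2)) = -11*(p + (7 - 2)) = -11*(p + 5) = -11*(5 + p) = -55 - 11*p)
M(O) = 155/√O
1/(n(213) + M(-31)) = 1/((-55 - 11*213) + 155/√(-31)) = 1/((-55 - 2343) + 155*(-I*√31/31)) = 1/(-2398 - 5*I*√31)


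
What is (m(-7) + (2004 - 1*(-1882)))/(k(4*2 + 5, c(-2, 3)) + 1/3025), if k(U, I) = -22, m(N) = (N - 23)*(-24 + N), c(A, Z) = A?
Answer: -2081200/9507 ≈ -218.91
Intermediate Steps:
m(N) = (-24 + N)*(-23 + N) (m(N) = (-23 + N)*(-24 + N) = (-24 + N)*(-23 + N))
(m(-7) + (2004 - 1*(-1882)))/(k(4*2 + 5, c(-2, 3)) + 1/3025) = ((552 + (-7)² - 47*(-7)) + (2004 - 1*(-1882)))/(-22 + 1/3025) = ((552 + 49 + 329) + (2004 + 1882))/(-22 + 1/3025) = (930 + 3886)/(-66549/3025) = 4816*(-3025/66549) = -2081200/9507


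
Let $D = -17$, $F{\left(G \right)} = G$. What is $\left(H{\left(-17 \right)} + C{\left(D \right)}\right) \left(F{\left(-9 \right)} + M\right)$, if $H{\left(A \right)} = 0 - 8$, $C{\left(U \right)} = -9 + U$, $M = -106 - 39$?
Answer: $5236$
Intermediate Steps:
$M = -145$ ($M = -106 - 39 = -145$)
$H{\left(A \right)} = -8$ ($H{\left(A \right)} = 0 - 8 = -8$)
$\left(H{\left(-17 \right)} + C{\left(D \right)}\right) \left(F{\left(-9 \right)} + M\right) = \left(-8 - 26\right) \left(-9 - 145\right) = \left(-8 - 26\right) \left(-154\right) = \left(-34\right) \left(-154\right) = 5236$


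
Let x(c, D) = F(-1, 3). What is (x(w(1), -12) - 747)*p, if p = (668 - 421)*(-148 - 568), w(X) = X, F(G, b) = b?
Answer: 131577888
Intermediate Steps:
x(c, D) = 3
p = -176852 (p = 247*(-716) = -176852)
(x(w(1), -12) - 747)*p = (3 - 747)*(-176852) = -744*(-176852) = 131577888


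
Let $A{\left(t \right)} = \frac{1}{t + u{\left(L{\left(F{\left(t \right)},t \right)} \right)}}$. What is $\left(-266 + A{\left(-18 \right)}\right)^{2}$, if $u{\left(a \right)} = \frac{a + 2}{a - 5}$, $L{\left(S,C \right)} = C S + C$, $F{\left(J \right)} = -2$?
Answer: $\frac{3241821969}{45796} \approx 70788.0$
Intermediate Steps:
$L{\left(S,C \right)} = C + C S$
$u{\left(a \right)} = \frac{2 + a}{-5 + a}$
$A{\left(t \right)} = \frac{1}{t + \frac{2 - t}{-5 - t}}$ ($A{\left(t \right)} = \frac{1}{t + \frac{2 + t \left(1 - 2\right)}{-5 + t \left(1 - 2\right)}} = \frac{1}{t + \frac{2 + t \left(-1\right)}{-5 + t \left(-1\right)}} = \frac{1}{t + \frac{2 - t}{-5 - t}}$)
$\left(-266 + A{\left(-18 \right)}\right)^{2} = \left(-266 + \frac{5 - 18}{-2 + \left(-18\right)^{2} + 6 \left(-18\right)}\right)^{2} = \left(-266 + \frac{1}{-2 + 324 - 108} \left(-13\right)\right)^{2} = \left(-266 + \frac{1}{214} \left(-13\right)\right)^{2} = \left(-266 - \frac{13}{214}\right)^{2} = \left(- \frac{56937}{214}\right)^{2} = \frac{3241821969}{45796}$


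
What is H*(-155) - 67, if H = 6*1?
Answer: -997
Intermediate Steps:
H = 6
H*(-155) - 67 = 6*(-155) - 67 = -930 - 67 = -997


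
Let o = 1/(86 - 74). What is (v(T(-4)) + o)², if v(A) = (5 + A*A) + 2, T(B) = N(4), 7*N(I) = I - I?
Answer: 7225/144 ≈ 50.174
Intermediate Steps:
N(I) = 0 (N(I) = (I - I)/7 = (⅐)*0 = 0)
T(B) = 0
o = 1/12 ≈ 0.083333
v(A) = 7 + A² (v(A) = (5 + A²) + 2 = 7 + A²)
(v(T(-4)) + o)² = ((7 + 0²) + 1/12)² = ((7 + 0) + 1/12)² = (7 + 1/12)² = (85/12)² = 7225/144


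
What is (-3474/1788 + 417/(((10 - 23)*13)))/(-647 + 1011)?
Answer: -31731/2618824 ≈ -0.012117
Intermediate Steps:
(-3474/1788 + 417/(((10 - 23)*13)))/(-647 + 1011) = (-3474*1/1788 + 417/((-13*13)))/364 = (-579/298 + 417/(-169))*(1/364) = (-579/298 + 417*(-1/169))*(1/364) = (-579/298 - 417/169)*(1/364) = -222117/50362*1/364 = -31731/2618824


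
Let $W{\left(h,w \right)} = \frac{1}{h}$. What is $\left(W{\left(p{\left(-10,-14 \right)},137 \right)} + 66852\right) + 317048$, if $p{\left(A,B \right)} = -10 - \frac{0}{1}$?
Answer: $\frac{3838999}{10} \approx 3.839 \cdot 10^{5}$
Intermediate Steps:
$p{\left(A,B \right)} = -10$ ($p{\left(A,B \right)} = -10 - 0 \cdot 1 = -10 - 0 = -10 + 0 = -10$)
$\left(W{\left(p{\left(-10,-14 \right)},137 \right)} + 66852\right) + 317048 = \left(\frac{1}{-10} + 66852\right) + 317048 = \left(- \frac{1}{10} + 66852\right) + 317048 = \frac{668519}{10} + 317048 = \frac{3838999}{10}$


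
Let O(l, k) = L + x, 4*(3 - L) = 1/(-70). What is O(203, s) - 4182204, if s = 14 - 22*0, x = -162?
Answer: -1171061639/280 ≈ -4.1824e+6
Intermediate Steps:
L = 841/280 (L = 3 - 1/4/(-70) = 3 - 1/4*(-1/70) = 3 + 1/280 = 841/280 ≈ 3.0036)
s = 14 (s = 14 + 0 = 14)
O(l, k) = -44519/280 (O(l, k) = 841/280 - 162 = -44519/280)
O(203, s) - 4182204 = -44519/280 - 4182204 = -1171061639/280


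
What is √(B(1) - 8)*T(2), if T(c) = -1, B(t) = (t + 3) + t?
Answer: -I*√3 ≈ -1.732*I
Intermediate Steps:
B(t) = 3 + 2*t (B(t) = (3 + t) + t = 3 + 2*t)
√(B(1) - 8)*T(2) = √((3 + 2*1) - 8)*(-1) = √((3 + 2) - 8)*(-1) = √(5 - 8)*(-1) = √(-3)*(-1) = (I*√3)*(-1) = -I*√3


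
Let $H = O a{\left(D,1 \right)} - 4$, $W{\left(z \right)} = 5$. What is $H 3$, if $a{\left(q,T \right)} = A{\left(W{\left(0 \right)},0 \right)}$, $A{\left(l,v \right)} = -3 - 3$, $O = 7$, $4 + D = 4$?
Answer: $-138$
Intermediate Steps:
$D = 0$ ($D = -4 + 4 = 0$)
$A{\left(l,v \right)} = -6$
$a{\left(q,T \right)} = -6$
$H = -46$ ($H = 7 \left(-6\right) - 4 = -42 - 4 = -46$)
$H 3 = \left(-46\right) 3 = -138$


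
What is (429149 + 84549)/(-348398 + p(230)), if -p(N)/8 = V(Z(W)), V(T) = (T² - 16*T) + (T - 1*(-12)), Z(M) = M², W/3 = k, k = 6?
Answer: -256849/574711 ≈ -0.44692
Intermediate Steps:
W = 18 (W = 3*6 = 18)
V(T) = 12 + T² - 15*T (V(T) = (T² - 16*T) + (T + 12) = (T² - 16*T) + (12 + T) = 12 + T² - 15*T)
p(N) = -801024 (p(N) = -8*(12 + (18²)² - 15*18²) = -8*(12 + 324² - 15*324) = -8*(12 + 104976 - 4860) = -8*100128 = -801024)
(429149 + 84549)/(-348398 + p(230)) = (429149 + 84549)/(-348398 - 801024) = 513698/(-1149422) = 513698*(-1/1149422) = -256849/574711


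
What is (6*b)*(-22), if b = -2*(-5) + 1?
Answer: -1452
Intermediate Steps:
b = 11 (b = 10 + 1 = 11)
(6*b)*(-22) = (6*11)*(-22) = 66*(-22) = -1452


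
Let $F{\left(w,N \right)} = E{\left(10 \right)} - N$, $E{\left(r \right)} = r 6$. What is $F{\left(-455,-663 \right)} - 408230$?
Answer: $-407507$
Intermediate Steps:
$E{\left(r \right)} = 6 r$
$F{\left(w,N \right)} = 60 - N$ ($F{\left(w,N \right)} = 6 \cdot 10 - N = 60 - N$)
$F{\left(-455,-663 \right)} - 408230 = \left(60 - -663\right) - 408230 = \left(60 + 663\right) - 408230 = 723 - 408230 = -407507$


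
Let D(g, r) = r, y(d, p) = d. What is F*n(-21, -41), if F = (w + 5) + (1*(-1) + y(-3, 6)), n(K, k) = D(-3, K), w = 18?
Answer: -399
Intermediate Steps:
n(K, k) = K
F = 19 (F = (18 + 5) + (1*(-1) - 3) = 23 + (-1 - 3) = 23 - 4 = 19)
F*n(-21, -41) = 19*(-21) = -399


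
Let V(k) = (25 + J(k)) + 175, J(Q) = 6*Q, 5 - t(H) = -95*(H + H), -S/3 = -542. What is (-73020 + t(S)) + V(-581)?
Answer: 232639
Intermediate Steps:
S = 1626 (S = -3*(-542) = 1626)
t(H) = 5 + 190*H (t(H) = 5 - (-95)*(H + H) = 5 - (-95)*2*H = 5 - (-190)*H = 5 + 190*H)
V(k) = 200 + 6*k (V(k) = (25 + 6*k) + 175 = 200 + 6*k)
(-73020 + t(S)) + V(-581) = (-73020 + (5 + 190*1626)) + (200 + 6*(-581)) = (-73020 + (5 + 308940)) + (200 - 3486) = (-73020 + 308945) - 3286 = 235925 - 3286 = 232639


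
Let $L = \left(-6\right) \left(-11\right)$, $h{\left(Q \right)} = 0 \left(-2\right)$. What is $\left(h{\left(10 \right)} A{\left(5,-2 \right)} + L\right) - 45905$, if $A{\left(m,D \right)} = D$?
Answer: $-45839$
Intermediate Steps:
$h{\left(Q \right)} = 0$
$L = 66$
$\left(h{\left(10 \right)} A{\left(5,-2 \right)} + L\right) - 45905 = \left(0 \left(-2\right) + 66\right) - 45905 = \left(0 + 66\right) - 45905 = 66 - 45905 = -45839$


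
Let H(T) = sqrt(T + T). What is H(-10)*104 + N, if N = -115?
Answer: -115 + 208*I*sqrt(5) ≈ -115.0 + 465.1*I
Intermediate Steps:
H(T) = sqrt(2)*sqrt(T) (H(T) = sqrt(2*T) = sqrt(2)*sqrt(T))
H(-10)*104 + N = (sqrt(2)*sqrt(-10))*104 - 115 = (sqrt(2)*(I*sqrt(10)))*104 - 115 = (2*I*sqrt(5))*104 - 115 = 208*I*sqrt(5) - 115 = -115 + 208*I*sqrt(5)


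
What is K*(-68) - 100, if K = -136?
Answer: 9148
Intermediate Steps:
K*(-68) - 100 = -136*(-68) - 100 = 9248 - 100 = 9148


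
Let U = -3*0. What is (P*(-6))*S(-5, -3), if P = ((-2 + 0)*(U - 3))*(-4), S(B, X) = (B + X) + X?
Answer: -1584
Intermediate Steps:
U = 0
S(B, X) = B + 2*X
P = -24 (P = ((-2 + 0)*(0 - 3))*(-4) = -2*(-3)*(-4) = 6*(-4) = -24)
(P*(-6))*S(-5, -3) = (-24*(-6))*(-5 + 2*(-3)) = 144*(-5 - 6) = 144*(-11) = -1584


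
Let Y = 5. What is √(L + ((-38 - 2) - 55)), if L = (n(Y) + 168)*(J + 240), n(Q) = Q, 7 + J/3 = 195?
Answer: √138997 ≈ 372.82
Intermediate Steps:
J = 564 (J = -21 + 3*195 = -21 + 585 = 564)
L = 139092 (L = (5 + 168)*(564 + 240) = 173*804 = 139092)
√(L + ((-38 - 2) - 55)) = √(139092 + ((-38 - 2) - 55)) = √(139092 + (-40 - 55)) = √(139092 - 95) = √138997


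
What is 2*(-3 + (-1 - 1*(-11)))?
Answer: 14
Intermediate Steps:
2*(-3 + (-1 - 1*(-11))) = 2*(-3 + (-1 + 11)) = 2*(-3 + 10) = 2*7 = 14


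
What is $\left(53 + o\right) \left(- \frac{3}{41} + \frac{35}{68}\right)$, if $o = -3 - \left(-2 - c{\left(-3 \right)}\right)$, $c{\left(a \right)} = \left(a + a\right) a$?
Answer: $\frac{43085}{1394} \approx 30.907$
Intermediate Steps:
$c{\left(a \right)} = 2 a^{2}$ ($c{\left(a \right)} = 2 a a = 2 a^{2}$)
$o = 17$ ($o = -3 - \left(-2 - 2 \left(-3\right)^{2}\right) = -3 - \left(-2 - 2 \cdot 9\right) = -3 - \left(-2 - 18\right) = -3 - -20 = -3 + 20 = 17$)
$\left(53 + o\right) \left(- \frac{3}{41} + \frac{35}{68}\right) = \left(53 + 17\right) \left(- \frac{3}{41} + \frac{35}{68}\right) = 70 \left(\left(-3\right) \frac{1}{41} + 35 \cdot \frac{1}{68}\right) = 70 \left(- \frac{3}{41} + \frac{35}{68}\right) = 70 \cdot \frac{1231}{2788} = \frac{43085}{1394}$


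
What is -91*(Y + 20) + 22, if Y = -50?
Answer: 2752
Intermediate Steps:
-91*(Y + 20) + 22 = -91*(-50 + 20) + 22 = -91*(-30) + 22 = 2730 + 22 = 2752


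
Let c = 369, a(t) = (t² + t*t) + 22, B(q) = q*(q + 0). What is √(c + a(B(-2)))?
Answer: 3*√47 ≈ 20.567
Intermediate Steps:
B(q) = q² (B(q) = q*q = q²)
a(t) = 22 + 2*t² (a(t) = (t² + t²) + 22 = 2*t² + 22 = 22 + 2*t²)
√(c + a(B(-2))) = √(369 + (22 + 2*((-2)²)²)) = √(369 + (22 + 2*4²)) = √(369 + (22 + 2*16)) = √(369 + (22 + 32)) = √(369 + 54) = √423 = 3*√47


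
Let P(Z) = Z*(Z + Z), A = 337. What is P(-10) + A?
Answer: 537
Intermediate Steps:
P(Z) = 2*Z**2 (P(Z) = Z*(2*Z) = 2*Z**2)
P(-10) + A = 2*(-10)**2 + 337 = 2*100 + 337 = 200 + 337 = 537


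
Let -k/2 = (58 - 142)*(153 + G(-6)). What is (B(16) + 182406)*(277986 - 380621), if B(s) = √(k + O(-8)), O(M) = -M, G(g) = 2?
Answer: -18721239810 - 821080*√407 ≈ -1.8738e+10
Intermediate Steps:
k = 26040 (k = -2*(58 - 142)*(153 + 2) = -(-168)*155 = -2*(-13020) = 26040)
B(s) = 8*√407 (B(s) = √(26040 - 1*(-8)) = √(26040 + 8) = √26048 = 8*√407)
(B(16) + 182406)*(277986 - 380621) = (8*√407 + 182406)*(277986 - 380621) = (182406 + 8*√407)*(-102635) = -18721239810 - 821080*√407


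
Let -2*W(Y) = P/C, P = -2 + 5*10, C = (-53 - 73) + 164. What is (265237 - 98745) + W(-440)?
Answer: 3163336/19 ≈ 1.6649e+5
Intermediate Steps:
C = 38 (C = -126 + 164 = 38)
P = 48 (P = -2 + 50 = 48)
W(Y) = -12/19 (W(Y) = -24/38 = -½*24/19 = -12/19)
(265237 - 98745) + W(-440) = (265237 - 98745) - 12/19 = 166492 - 12/19 = 3163336/19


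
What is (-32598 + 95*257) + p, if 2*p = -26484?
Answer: -21425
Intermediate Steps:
p = -13242 (p = (½)*(-26484) = -13242)
(-32598 + 95*257) + p = (-32598 + 95*257) - 13242 = (-32598 + 24415) - 13242 = -8183 - 13242 = -21425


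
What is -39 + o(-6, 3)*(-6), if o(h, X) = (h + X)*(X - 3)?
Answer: -39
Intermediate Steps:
o(h, X) = (-3 + X)*(X + h) (o(h, X) = (X + h)*(-3 + X) = (-3 + X)*(X + h))
-39 + o(-6, 3)*(-6) = -39 + (3² - 3*3 - 3*(-6) + 3*(-6))*(-6) = -39 + (9 - 9 + 18 - 18)*(-6) = -39 + 0*(-6) = -39 + 0 = -39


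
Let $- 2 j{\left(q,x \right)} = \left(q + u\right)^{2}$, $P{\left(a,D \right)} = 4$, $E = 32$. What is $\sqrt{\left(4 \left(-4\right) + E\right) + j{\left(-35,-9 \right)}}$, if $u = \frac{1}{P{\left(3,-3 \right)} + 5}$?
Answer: $\frac{i \sqrt{48002}}{9} \approx 24.344 i$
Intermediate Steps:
$u = \frac{1}{9}$ ($u = \frac{1}{4 + 5} = \frac{1}{9} \approx 0.11111$)
$j{\left(q,x \right)} = - \frac{\left(\frac{1}{9} + q\right)^{2}}{2}$ ($j{\left(q,x \right)} = - \frac{\left(q + \frac{1}{9}\right)^{2}}{2} = - \frac{\left(\frac{1}{9} + q\right)^{2}}{2}$)
$\sqrt{\left(4 \left(-4\right) + E\right) + j{\left(-35,-9 \right)}} = \sqrt{\left(4 \left(-4\right) + 32\right) - \frac{\left(1 + 9 \left(-35\right)\right)^{2}}{162}} = \sqrt{\left(-16 + 32\right) - \frac{\left(1 - 315\right)^{2}}{162}} = \sqrt{16 - \frac{\left(-314\right)^{2}}{162}} = \sqrt{16 - \frac{49298}{81}} = \sqrt{- \frac{48002}{81}} = \frac{i \sqrt{48002}}{9}$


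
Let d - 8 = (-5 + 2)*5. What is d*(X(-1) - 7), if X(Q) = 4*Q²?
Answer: 21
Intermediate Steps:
d = -7 (d = 8 + (-5 + 2)*5 = 8 - 3*5 = 8 - 15 = -7)
d*(X(-1) - 7) = -7*(4*(-1)² - 7) = -7*(4*1 - 7) = -7*(4 - 7) = -7*(-3) = 21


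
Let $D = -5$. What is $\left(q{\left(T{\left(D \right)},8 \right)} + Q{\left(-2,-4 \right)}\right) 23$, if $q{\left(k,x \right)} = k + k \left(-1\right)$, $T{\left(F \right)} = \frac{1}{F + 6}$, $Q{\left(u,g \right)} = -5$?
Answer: $-115$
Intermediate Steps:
$T{\left(F \right)} = \frac{1}{6 + F}$
$q{\left(k,x \right)} = 0$ ($q{\left(k,x \right)} = k - k = 0$)
$\left(q{\left(T{\left(D \right)},8 \right)} + Q{\left(-2,-4 \right)}\right) 23 = \left(0 - 5\right) 23 = \left(-5\right) 23 = -115$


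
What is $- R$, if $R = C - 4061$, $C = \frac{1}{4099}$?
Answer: $\frac{16646038}{4099} \approx 4061.0$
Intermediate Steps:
$C = \frac{1}{4099} \approx 0.00024396$
$R = - \frac{16646038}{4099}$ ($R = \frac{1}{4099} - 4061 = - \frac{16646038}{4099} \approx -4061.0$)
$- R = \left(-1\right) \left(- \frac{16646038}{4099}\right) = \frac{16646038}{4099}$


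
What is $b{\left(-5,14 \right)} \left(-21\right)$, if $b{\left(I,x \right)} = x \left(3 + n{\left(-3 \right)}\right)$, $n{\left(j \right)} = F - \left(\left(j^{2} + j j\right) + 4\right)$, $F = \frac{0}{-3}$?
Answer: $5586$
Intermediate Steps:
$F = 0$ ($F = 0 \left(- \frac{1}{3}\right) = 0$)
$n{\left(j \right)} = -4 - 2 j^{2}$ ($n{\left(j \right)} = 0 - \left(\left(j^{2} + j j\right) + 4\right) = 0 - \left(\left(j^{2} + j^{2}\right) + 4\right) = 0 - \left(2 j^{2} + 4\right) = 0 - \left(4 + 2 j^{2}\right) = -4 - 2 j^{2}$)
$b{\left(I,x \right)} = - 19 x$ ($b{\left(I,x \right)} = x \left(3 - \left(4 + 2 \left(-3\right)^{2}\right)\right) = x \left(3 - 22\right) = x \left(-19\right) = - 19 x$)
$b{\left(-5,14 \right)} \left(-21\right) = \left(-19\right) 14 \left(-21\right) = \left(-266\right) \left(-21\right) = 5586$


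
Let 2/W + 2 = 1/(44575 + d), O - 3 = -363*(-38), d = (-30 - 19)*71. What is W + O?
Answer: 1133907035/82191 ≈ 13796.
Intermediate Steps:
d = -3479 (d = -49*71 = -3479)
O = 13797 (O = 3 - 363*(-38) = 3 + 13794 = 13797)
W = -82192/82191 (W = 2/(-2 + 1/(44575 - 3479)) = 2/(-2 + 1/41096) = 2/(-82191/41096) = 2*(-41096/82191) = -82192/82191 ≈ -1.0000)
W + O = -82192/82191 + 13797 = 1133907035/82191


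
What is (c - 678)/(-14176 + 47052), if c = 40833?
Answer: 40155/32876 ≈ 1.2214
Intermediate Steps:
(c - 678)/(-14176 + 47052) = (40833 - 678)/(-14176 + 47052) = 40155/32876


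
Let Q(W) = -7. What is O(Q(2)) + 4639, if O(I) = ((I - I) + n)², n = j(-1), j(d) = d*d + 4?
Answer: 4664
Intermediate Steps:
j(d) = 4 + d² (j(d) = d² + 4 = 4 + d²)
n = 5 (n = 4 + (-1)² = 4 + 1 = 5)
O(I) = 25 (O(I) = ((I - I) + 5)² = (0 + 5)² = 5² = 25)
O(Q(2)) + 4639 = 25 + 4639 = 4664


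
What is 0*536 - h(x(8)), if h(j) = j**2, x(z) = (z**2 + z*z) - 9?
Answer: -14161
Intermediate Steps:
x(z) = -9 + 2*z**2 (x(z) = (z**2 + z**2) - 9 = 2*z**2 - 9 = -9 + 2*z**2)
0*536 - h(x(8)) = 0*536 - (-9 + 2*8**2)**2 = 0 - (-9 + 2*64)**2 = 0 - (-9 + 128)**2 = 0 - 1*119**2 = 0 - 1*14161 = 0 - 14161 = -14161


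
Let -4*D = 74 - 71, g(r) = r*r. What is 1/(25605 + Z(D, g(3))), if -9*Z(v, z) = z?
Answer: 1/25604 ≈ 3.9056e-5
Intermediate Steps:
g(r) = r**2
D = -3/4 (D = -(74 - 71)/4 = -1/4*3 = -3/4 ≈ -0.75000)
Z(v, z) = -z/9
1/(25605 + Z(D, g(3))) = 1/(25605 - 1/9*3**2) = 1/(25605 - 1/9*9) = 1/(25605 - 1) = 1/25604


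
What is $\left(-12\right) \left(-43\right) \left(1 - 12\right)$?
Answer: $-5676$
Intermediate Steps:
$\left(-12\right) \left(-43\right) \left(1 - 12\right) = 516 \left(1 - 12\right) = 516 \left(-11\right) = -5676$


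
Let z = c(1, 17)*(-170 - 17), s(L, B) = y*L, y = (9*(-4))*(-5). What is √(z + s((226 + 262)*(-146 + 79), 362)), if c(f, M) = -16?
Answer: 4*I*√367643 ≈ 2425.3*I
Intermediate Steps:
y = 180 (y = -36*(-5) = 180)
s(L, B) = 180*L
z = 2992 (z = -16*(-170 - 17) = -16*(-187) = 2992)
√(z + s((226 + 262)*(-146 + 79), 362)) = √(2992 + 180*((226 + 262)*(-146 + 79))) = √(2992 + 180*(488*(-67))) = √(2992 + 180*(-32696)) = √(2992 - 5885280) = √(-5882288) = 4*I*√367643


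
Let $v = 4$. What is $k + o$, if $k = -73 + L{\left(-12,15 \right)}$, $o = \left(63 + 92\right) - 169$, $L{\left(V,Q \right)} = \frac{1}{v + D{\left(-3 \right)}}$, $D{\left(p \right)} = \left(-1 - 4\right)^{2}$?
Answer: $- \frac{2522}{29} \approx -86.966$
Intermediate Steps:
$D{\left(p \right)} = 25$ ($D{\left(p \right)} = \left(-5\right)^{2} = 25$)
$L{\left(V,Q \right)} = \frac{1}{29}$ ($L{\left(V,Q \right)} = \frac{1}{4 + 25} = \frac{1}{29}$)
$o = -14$ ($o = 155 - 169 = -14$)
$k = - \frac{2116}{29}$ ($k = -73 + \frac{1}{29} = - \frac{2116}{29} \approx -72.966$)
$k + o = - \frac{2116}{29} - 14 = - \frac{2522}{29}$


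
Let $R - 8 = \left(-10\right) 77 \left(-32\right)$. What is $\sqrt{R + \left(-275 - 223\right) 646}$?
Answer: $2 i \sqrt{74265} \approx 545.03 i$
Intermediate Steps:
$R = 24648$ ($R = 8 + \left(-10\right) 77 \left(-32\right) = 8 - -24640 = 8 + 24640 = 24648$)
$\sqrt{R + \left(-275 - 223\right) 646} = \sqrt{24648 + \left(-275 - 223\right) 646} = \sqrt{24648 - 321708} = \sqrt{-297060} = 2 i \sqrt{74265}$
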